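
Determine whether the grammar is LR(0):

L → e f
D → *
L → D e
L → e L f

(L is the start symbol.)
Yes, the grammar is LR(0)

Augment with L' → L and build the canonical LR(0) collection (I0 = CLOSURE({[L' → . L]}), then GOTO on every symbol after a dot until no new states appear). It has 9 states:
  I0: { [D → . *], [L → . D e], [L → . e L f], [L → . e f], [L' → . L] }  — shift
  I1: { [D → * .] }  — reduce
  I2: { [L → D . e] }  — shift
  I3: { [L' → L .] }  — accept
  I4: { [D → . *], [L → . D e], [L → . e L f], [L → . e f], [L → e . L f], [L → e . f] }  — shift
  I5: { [L → e L . f] }  — shift
  I6: { [L → e f .] }  — reduce
  I7: { [L → e L f .] }  — reduce
  I8: { [L → D e .] }  — reduce

Every state is either a pure shift/goto state or contains exactly one complete item and nothing to shift — no conflicts. The grammar is LR(0).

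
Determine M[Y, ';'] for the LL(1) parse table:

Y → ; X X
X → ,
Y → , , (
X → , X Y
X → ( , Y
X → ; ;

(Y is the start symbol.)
Y → ; X X

To find M[Y, ';'], we find productions for Y where ';' is in the predict set (PREDICT(N → α) = (FIRST(α) \ {ε}) ∪ (FOLLOW(N) if α ⇒* ε)).

Y → ; X X: PREDICT = { ';' }
  ';' is in predict set, so this production goes in M[Y, ';']
Y → , , (: PREDICT = { ',' }

M[Y, ';'] = Y → ; X X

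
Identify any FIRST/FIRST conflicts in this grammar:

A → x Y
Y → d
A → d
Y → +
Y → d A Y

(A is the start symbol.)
Productions for A:
  A → x Y: FIRST = { 'x' }
  A → d: FIRST = { 'd' }
Productions for Y:
  Y → d: FIRST = { 'd' }
  Y → +: FIRST = { '+' }
  Y → d A Y: FIRST = { 'd' }

Conflict for Y: Y → d and Y → d A Y
  Overlap: { 'd' }

Answer: Yes. Y → d / Y → d A Y on { 'd' }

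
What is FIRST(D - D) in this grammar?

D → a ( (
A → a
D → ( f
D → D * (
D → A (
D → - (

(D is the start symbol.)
FIRST sets of the non-terminals involved (from the grammar, by fixed-point iteration):
  FIRST(D) = { '(', '-', 'a' }

To compute FIRST(D - D), process the symbols left to right:
Symbol D is a non-terminal. Add FIRST(D) \ {ε} = { '(', '-', 'a' }
D is not nullable (ε ∉ FIRST(D)), so stop here.
FIRST(D - D) = { '(', '-', 'a' }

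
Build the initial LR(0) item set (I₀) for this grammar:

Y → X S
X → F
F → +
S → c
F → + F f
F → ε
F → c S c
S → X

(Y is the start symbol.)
{ [F → . + F f], [F → . +], [F → . c S c], [F → .], [X → . F], [Y → . X S], [Y' → . Y] }

First, augment the grammar with Y' → Y
I₀ = CLOSURE({ [Y' → . Y] }):
  [Y' → . Y] has the dot before Y: add [Y → . X S]
  [Y → . X S] has the dot before X: add [X → . F]
  [X → . F] has the dot before F: add [F → . +], [F → . + F f], [F → .], [F → . c S c]
No further items can be added.

I₀ = { [F → . + F f], [F → . +], [F → . c S c], [F → .], [X → . F], [Y → . X S], [Y' → . Y] }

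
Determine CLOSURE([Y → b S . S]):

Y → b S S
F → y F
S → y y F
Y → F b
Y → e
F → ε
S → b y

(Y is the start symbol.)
{ [S → . b y], [S → . y y F], [Y → b S . S] }

Start with: [Y → b S . S]
  [Y → b S . S] has the dot before S: add [S → . y y F], [S → . b y]
No further items can be added.

CLOSURE = { [S → . b y], [S → . y y F], [Y → b S . S] }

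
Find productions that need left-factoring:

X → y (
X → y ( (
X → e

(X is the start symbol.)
Left-factoring is needed when two productions for the same non-terminal
share a common prefix on the right-hand side.

Productions for X:
  X → y (
  X → y ( (
  X → e

Found common prefix 'y (' in productions for X

Answer: Yes, X has productions with common prefix 'y ('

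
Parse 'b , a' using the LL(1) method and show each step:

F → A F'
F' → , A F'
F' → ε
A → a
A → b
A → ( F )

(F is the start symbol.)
LL(1) parsing maintains a stack (initially the start symbol over $) and the input. At each step: if the stack top is a terminal, match it against the current input token; if it is a non-terminal N, replace it with the RHS of M[N, lookahead] (the unique production whose predict set contains the lookahead).

Stack is shown with the top on the left.

Stack     Input    Action
-------------------------
F $       b , a $  output F → A F'
A F' $    b , a $  output A → b
b F' $    b , a $  match 'b'
F' $      , a $    output F' → , A F'
, A F' $  , a $    match ','
A F' $    a $      output A → a
a F' $    a $      match 'a'
F' $      $        output F' → ε
$         $        accept

The string is accepted.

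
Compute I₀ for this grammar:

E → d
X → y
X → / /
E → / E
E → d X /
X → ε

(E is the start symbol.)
{ [E → . / E], [E → . d X /], [E → . d], [E' → . E] }

First, augment the grammar with E' → E
I₀ = CLOSURE({ [E' → . E] }):
  [E' → . E] has the dot before E: add [E → . d], [E → . / E], [E → . d X /]
No further items can be added.

I₀ = { [E → . / E], [E → . d X /], [E → . d], [E' → . E] }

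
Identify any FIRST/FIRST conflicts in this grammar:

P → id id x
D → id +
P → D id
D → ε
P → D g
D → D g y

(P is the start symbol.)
A FIRST/FIRST conflict occurs when two productions N → α and N → β for the same non-terminal have FIRST(α) ∩ FIRST(β) ≠ ∅ (with ε ∈ FIRST of a nullable right-hand side, so two nullable alternatives also conflict).

FIRST sets of the non-terminals at (or reachable through a nullable prefix from) the front of some alternative:
  FIRST(D) = { 'g', 'id', ε }

Productions for P:
  P → id id x: FIRST = { 'id' }
  P → D id: FIRST = { 'g', 'id' }
  P → D g: FIRST = { 'g', 'id' }
Productions for D:
  D → id +: FIRST = { 'id' }
  D → ε: FIRST = { ε }
  D → D g y: FIRST = { 'g', 'id' }

Conflict for P: P → id id x and P → D id
  Overlap: { 'id' }
Conflict for P: P → id id x and P → D g
  Overlap: { 'id' }
Conflict for P: P → D id and P → D g
  Overlap: { 'g', 'id' }
Conflict for D: D → id + and D → D g y
  Overlap: { 'id' }

Answer: Yes. P → id id x / P → D id on { 'id' }; P → id id x / P → D g on { 'id' }; P → D id / P → D g on { 'g', 'id' }; D → id '+' / D → D g y on { 'id' }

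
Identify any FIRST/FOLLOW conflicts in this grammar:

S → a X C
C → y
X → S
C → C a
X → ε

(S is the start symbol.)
No FIRST/FOLLOW conflicts.

Nullable non-terminals: X.
FIRST sets used below: FIRST(S) = { 'a' }

X: nullable alternative(s) X → ε; FOLLOW(X) = { 'y' }
  X → S: FIRST \ {ε} = { 'a' } — disjoint from FOLLOW(X)
  X → ε: FIRST \ {ε} = { } — this is the only nullable alternative, skip

C, S have no nullable alternative, so no FIRST/FOLLOW check is needed there.

No FIRST/FOLLOW conflicts found.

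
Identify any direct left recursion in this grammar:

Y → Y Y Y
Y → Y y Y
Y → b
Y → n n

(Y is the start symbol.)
Yes, Y is left-recursive

Direct left recursion occurs when N → N α for some non-terminal N (the right-hand side begins with the left-hand side itself).

Y → Y Y Y: LEFT RECURSIVE (starts with Y)
Y → Y y Y: LEFT RECURSIVE (starts with Y)
Y → b: starts with b
Y → n n: starts with n

The grammar has direct left recursion on: Y.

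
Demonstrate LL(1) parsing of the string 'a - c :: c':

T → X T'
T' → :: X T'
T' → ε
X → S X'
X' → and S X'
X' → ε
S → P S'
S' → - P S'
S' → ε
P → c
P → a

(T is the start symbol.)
LL(1) parsing maintains a stack (initially the start symbol over $) and the input. At each step: if the stack top is a terminal, match it against the current input token; if it is a non-terminal N, replace it with the RHS of M[N, lookahead] (the unique production whose predict set contains the lookahead).

Stack is shown with the top on the left.

Stack           Input         Action
------------------------------------
T $             a - c :: c $  output T → X T'
X T' $          a - c :: c $  output X → S X'
S X' T' $       a - c :: c $  output S → P S'
P S' X' T' $    a - c :: c $  output P → a
a S' X' T' $    a - c :: c $  match 'a'
S' X' T' $      - c :: c $    output S' → - P S'
- P S' X' T' $  - c :: c $    match '-'
P S' X' T' $    c :: c $      output P → c
c S' X' T' $    c :: c $      match 'c'
S' X' T' $      :: c $        output S' → ε
X' T' $         :: c $        output X' → ε
T' $            :: c $        output T' → :: X T'
:: X T' $       :: c $        match '::'
X T' $          c $           output X → S X'
S X' T' $       c $           output S → P S'
P S' X' T' $    c $           output P → c
c S' X' T' $    c $           match 'c'
S' X' T' $      $             output S' → ε
X' T' $         $             output X' → ε
T' $            $             output T' → ε
$               $             accept

The string is accepted.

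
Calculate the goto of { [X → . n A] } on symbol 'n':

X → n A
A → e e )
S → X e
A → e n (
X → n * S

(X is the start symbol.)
GOTO(I, 'n') = CLOSURE({ [A → αX.β] : [A → α.Xβ] ∈ I, X = 'n' })

Items with dot before 'n', with the dot advanced:
  [X → . n A] → [X → n . A]
Closure of the advanced items:
  [X → n . A] has the dot before A: add [A → . e e )], [A → . e n (]

GOTO = { [A → . e e )], [A → . e n (], [X → n . A] }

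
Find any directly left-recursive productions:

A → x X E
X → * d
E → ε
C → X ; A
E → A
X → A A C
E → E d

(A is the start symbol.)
Direct left recursion occurs when N → N α for some non-terminal N (the right-hand side begins with the left-hand side itself).

A → x X E: starts with x
X → * d: starts with '*'
E → ε: starts with ε
C → X ; A: starts with X
E → A: starts with A
X → A A C: starts with A
E → E d: LEFT RECURSIVE (starts with E)

The grammar has direct left recursion on: E.

Answer: Yes, E is left-recursive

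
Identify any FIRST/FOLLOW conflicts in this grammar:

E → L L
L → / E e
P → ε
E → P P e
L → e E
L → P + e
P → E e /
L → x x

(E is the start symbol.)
Yes. P → E e '/' with FOLLOW(P) on { '+', '/', 'e', 'x' }

Nullable non-terminals: P.
FIRST sets used below: FIRST(E) = { '+', '/', 'e', 'x' }

P: nullable alternative(s) P → ε; FOLLOW(P) = { '+', '/', 'e', 'x' }
  P → ε: FIRST \ {ε} = { } — this is the only nullable alternative, skip
  P → E e /: FIRST \ {ε} = { '+', '/', 'e', 'x' } — overlaps FOLLOW(P) on { '+', '/', 'e', 'x' }: CONFLICT

E, L have no nullable alternative, so no FIRST/FOLLOW check is needed there.

So the grammar has 1 FIRST/FOLLOW conflict (marked CONFLICT above).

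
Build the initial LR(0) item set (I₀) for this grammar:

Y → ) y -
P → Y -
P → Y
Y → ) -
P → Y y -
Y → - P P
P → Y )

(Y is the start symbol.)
First, augment the grammar with Y' → Y
I₀ = CLOSURE({ [Y' → . Y] }):
  [Y' → . Y] has the dot before Y: add [Y → . ) y -], [Y → . ) -], [Y → . - P P]
No further items can be added.

I₀ = { [Y → . ) -], [Y → . ) y -], [Y → . - P P], [Y' → . Y] }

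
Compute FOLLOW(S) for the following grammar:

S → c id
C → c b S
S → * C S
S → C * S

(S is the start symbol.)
S is the start symbol, so $ ∈ FOLLOW(S).
In C → c b S: S is at the end, add FOLLOW(C)
In S → * C S: S is at the end; this adds FOLLOW(S) to itself — nothing new
In S → C * S: S is at the end; this adds FOLLOW(S) to itself — nothing new

The FOLLOW sets referred to above (computed the same way, to a fixed point):
  FOLLOW(C) = { '*', 'c' }

Taking the union: FOLLOW(S) = { $, '*', 'c' }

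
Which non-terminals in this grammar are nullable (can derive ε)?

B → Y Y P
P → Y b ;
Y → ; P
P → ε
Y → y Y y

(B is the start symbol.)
{ 'P' }

ε-productions: P → ε
So P is immediately nullable.
No further non-terminal can be added: every production for the remaining non-terminals contains a terminal or a non-nullable non-terminal.
Nullable = { 'P' }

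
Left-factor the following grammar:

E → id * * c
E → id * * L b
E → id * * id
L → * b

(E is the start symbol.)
E → id * * E'
E' → c
E' → L b
E' → id
L → * b

Left-factoring transforms A → αβ₁ | αβ₂ into A → αA' and A' → β₁ | β₂
(α is the longest common prefix among the alternatives). Repeat until
no nonterminal has two alternatives with a common prefix.

Round 1: E has alternatives sharing prefix 'id * *'. Introduce E': E → id * * E'
  Add: E' → c
  Add: E' → L b
  Add: E' → id

No remaining common prefixes — done.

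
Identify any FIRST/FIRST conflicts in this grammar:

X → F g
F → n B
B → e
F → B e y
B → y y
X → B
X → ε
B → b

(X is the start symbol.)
Yes. X → F g / X → B on { 'b', 'e', 'y' }

A FIRST/FIRST conflict occurs when two productions N → α and N → β for the same non-terminal have FIRST(α) ∩ FIRST(β) ≠ ∅ (with ε ∈ FIRST of a nullable right-hand side, so two nullable alternatives also conflict).

FIRST sets of the non-terminals at (or reachable through a nullable prefix from) the front of some alternative:
  FIRST(F) = { 'b', 'e', 'n', 'y' }
  FIRST(B) = { 'b', 'e', 'y' }

Productions for X:
  X → F g: FIRST = { 'b', 'e', 'n', 'y' }
  X → B: FIRST = { 'b', 'e', 'y' }
  X → ε: FIRST = { ε }
Productions for F:
  F → n B: FIRST = { 'n' }
  F → B e y: FIRST = { 'b', 'e', 'y' }
Productions for B:
  B → e: FIRST = { 'e' }
  B → y y: FIRST = { 'y' }
  B → b: FIRST = { 'b' }

Conflict for X: X → F g and X → B
  Overlap: { 'b', 'e', 'y' }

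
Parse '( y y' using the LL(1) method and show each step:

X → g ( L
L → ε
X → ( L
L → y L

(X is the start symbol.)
Stack is shown with the top on the left.

Stack  Input    Action
----------------------
X $    ( y y $  output X → ( L
( L $  ( y y $  match '('
L $    y y $    output L → y L
y L $  y y $    match 'y'
L $    y $      output L → y L
y L $  y $      match 'y'
L $    $        output L → ε
$      $        accept

The string is accepted.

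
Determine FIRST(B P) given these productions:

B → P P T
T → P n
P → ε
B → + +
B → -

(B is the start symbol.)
FIRST sets of the non-terminals involved (from the grammar, by fixed-point iteration):
  FIRST(B) = { '+', '-', 'n' }

To compute FIRST(B P), process the symbols left to right:
Symbol B is a non-terminal. Add FIRST(B) \ {ε} = { '+', '-', 'n' }
B is not nullable (ε ∉ FIRST(B)), so stop here.
FIRST(B P) = { '+', '-', 'n' }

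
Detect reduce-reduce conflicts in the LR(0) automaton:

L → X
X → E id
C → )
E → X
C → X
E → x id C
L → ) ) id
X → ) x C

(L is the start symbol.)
Yes — I4: [E → X .] vs [L → X .]; I9: [C → X .] vs [E → X .]

A reduce-reduce conflict occurs when an LR(0) state has two complete items [A → α .] and [B → β .] — both call for a reduction, and with no lookahead the parser cannot choose between them.

Augment with L' → L and build the canonical LR(0) collection (I0 = CLOSURE({[L' → . L]}), then GOTO on every symbol after a dot until no new states appear). It has 15 states:
  I0: { [E → . X], [E → . x id C], [L → . ) ) id], [L → . X], [L' → . L], [X → . ) x C], [X → . E id] }  — shift
  I1: { [L → ) . ) id], [X → ) . x C] }  — shift
  I2: { [X → E . id] }  — shift
  I3: { [L' → L .] }  — accept
  I4: { [E → X .], [L → X .] }  — 2 reduces
  I5: { [E → x . id C] }  — shift
  I6: { [C → . )], [C → . X], [E → . X], [E → . x id C], [E → x id . C], [X → . ) x C], [X → . E id] }  — shift
  I7: { [C → ) .], [X → ) . x C] }  — shift, reduce
  I8: { [E → x id C .] }  — reduce
  I9: { [C → X .], [E → X .] }  — 2 reduces
  I10: { [C → . )], [C → . X], [E → . X], [E → . x id C], [X → ) x . C], [X → . ) x C], [X → . E id] }  — shift
  I11: { [X → ) x C .] }  — reduce
  I12: { [X → E id .] }  — reduce
  I13: { [L → ) ) . id] }  — shift
  I14: { [L → ) ) id .] }  — reduce

I4 contains complete items [E → X .], [L → X .] — reduce-reduce conflict.
I9 contains complete items [C → X .], [E → X .] — reduce-reduce conflict.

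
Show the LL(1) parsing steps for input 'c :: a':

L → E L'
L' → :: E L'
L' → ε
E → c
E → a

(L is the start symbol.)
LL(1) parsing maintains a stack (initially the start symbol over $) and the input. At each step: if the stack top is a terminal, match it against the current input token; if it is a non-terminal N, replace it with the RHS of M[N, lookahead] (the unique production whose predict set contains the lookahead).

Stack is shown with the top on the left.

Stack      Input     Action
---------------------------
L $        c :: a $  output L → E L'
E L' $     c :: a $  output E → c
c L' $     c :: a $  match 'c'
L' $       :: a $    output L' → :: E L'
:: E L' $  :: a $    match '::'
E L' $     a $       output E → a
a L' $     a $       match 'a'
L' $       $         output L' → ε
$          $         accept

The string is accepted.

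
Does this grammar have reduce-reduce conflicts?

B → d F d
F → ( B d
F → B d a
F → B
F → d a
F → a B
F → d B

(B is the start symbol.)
Augment with B' → B and build the canonical LR(0) collection (I0 = CLOSURE({[B' → . B]}), then GOTO on every symbol after a dot until no new states appear). It has 16 states:
  I0: { [B → . d F d], [B' → . B] }  — shift
  I1: { [B' → B .] }  — accept
  I2: { [B → . d F d], [B → d . F d], [F → . ( B d], [F → . B d a], [F → . B], [F → . a B], [F → . d B], [F → . d a] }  — shift
  I3: { [B → . d F d], [F → ( . B d] }  — shift
  I4: { [F → B . d a], [F → B .] }  — shift, reduce
  I5: { [B → d F . d] }  — shift
  I6: { [B → . d F d], [F → a . B] }  — shift
  I7: { [B → . d F d], [B → d . F d], [F → . ( B d], [F → . B d a], [F → . B], [F → . a B], [F → . d B], [F → . d a], [F → d . B], [F → d . a] }  — shift
  I8: { [F → B . d a], [F → B .], [F → d B .] }  — shift, 2 reduces
  I9: { [B → . d F d], [F → a . B], [F → d a .] }  — shift, reduce
  I10: { [F → a B .] }  — reduce
  I11: { [F → B d . a] }  — shift
  I12: { [F → B d a .] }  — reduce
  I13: { [B → d F d .] }  — reduce
  I14: { [F → ( B . d] }  — shift
  I15: { [F → ( B d .] }  — reduce

I8 contains complete items [F → B .], [F → d B .] — reduce-reduce conflict.

Answer: Yes — I8: [F → B .] vs [F → d B .]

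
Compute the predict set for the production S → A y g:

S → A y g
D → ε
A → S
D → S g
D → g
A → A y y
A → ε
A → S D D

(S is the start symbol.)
{ 'y' }

PREDICT(S → A y g) = (FIRST(RHS) \ {ε}) ∪ (FOLLOW(S) if ε ∈ FIRST(RHS), i.e. RHS ⇒* ε)
FIRST(A) = { 'y', ε }
FIRST(A y g) = { 'y' }
ε ∉ FIRST(A y g), so FOLLOW(S) is not added.
PREDICT(S → A y g) = { 'y' }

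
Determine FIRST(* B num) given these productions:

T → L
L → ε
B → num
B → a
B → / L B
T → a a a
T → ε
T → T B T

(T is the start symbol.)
{ '*' }

To compute FIRST(* B num), process the symbols left to right:
Symbol * is a terminal. Add '*' and stop.
FIRST(* B num) = { '*' }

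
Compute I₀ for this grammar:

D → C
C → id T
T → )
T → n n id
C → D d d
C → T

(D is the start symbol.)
{ [C → . D d d], [C → . T], [C → . id T], [D → . C], [D' → . D], [T → . )], [T → . n n id] }

First, augment the grammar with D' → D
I₀ = CLOSURE({ [D' → . D] }):
  [D' → . D] has the dot before D: add [D → . C]
  [D → . C] has the dot before C: add [C → . id T], [C → . D d d], [C → . T]
  [C → . T] has the dot before T: add [T → . )], [T → . n n id]
No further items can be added.

I₀ = { [C → . D d d], [C → . T], [C → . id T], [D → . C], [D' → . D], [T → . )], [T → . n n id] }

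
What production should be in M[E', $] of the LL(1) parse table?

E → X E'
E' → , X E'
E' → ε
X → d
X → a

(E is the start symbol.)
To find M[E', $], we find productions for E' where $ is in the predict set (PREDICT(N → α) = (FIRST(α) \ {ε}) ∪ (FOLLOW(N) if α ⇒* ε)).

Relevant sets:
  FOLLOW(E') = { $ }

E' → , X E': PREDICT = { ',' }
E' → ε: PREDICT = { $ }
  $ is in predict set, so this production goes in M[E', $]

M[E', $] = E' → ε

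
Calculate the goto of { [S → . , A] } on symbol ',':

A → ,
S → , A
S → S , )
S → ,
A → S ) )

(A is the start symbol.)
GOTO(I, ',') = CLOSURE({ [A → αX.β] : [A → α.Xβ] ∈ I, X = ',' })

Items with dot before ',', with the dot advanced:
  [S → . , A] → [S → , . A]
Closure of the advanced items:
  [S → , . A] has the dot before A: add [A → . ,], [A → . S ) )]
  [A → . S ) )] has the dot before S: add [S → . , A], [S → . S , )], [S → . ,]

GOTO = { [A → . ,], [A → . S ) )], [S → , . A], [S → . , A], [S → . ,], [S → . S , )] }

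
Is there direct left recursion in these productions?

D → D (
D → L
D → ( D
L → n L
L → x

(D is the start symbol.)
Yes, D is left-recursive

Direct left recursion occurs when N → N α for some non-terminal N (the right-hand side begins with the left-hand side itself).

D → D (: LEFT RECURSIVE (starts with D)
D → L: starts with L
D → ( D: starts with '('
L → n L: starts with n
L → x: starts with x

The grammar has direct left recursion on: D.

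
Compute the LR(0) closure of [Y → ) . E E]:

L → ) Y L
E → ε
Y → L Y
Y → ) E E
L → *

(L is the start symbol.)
{ [E → .], [Y → ) . E E] }

To compute CLOSURE, for each item [A → α.Bβ] where B is a non-terminal, add [B → .γ] for all productions B → γ; repeat for the newly added items until nothing changes.

Start with: [Y → ) . E E]
  [Y → ) . E E] has the dot before E: add [E → .]
No further items can be added.

CLOSURE = { [E → .], [Y → ) . E E] }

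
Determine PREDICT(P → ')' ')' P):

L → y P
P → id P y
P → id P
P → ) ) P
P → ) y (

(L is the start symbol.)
PREDICT(P → ')' ')' P) = (FIRST(RHS) \ {ε}) ∪ (FOLLOW(P) if ε ∈ FIRST(RHS), i.e. RHS ⇒* ε)
FIRST(')' ')' P) = { ')' }
ε ∉ FIRST(')' ')' P), so FOLLOW(P) is not added.
PREDICT(P → ')' ')' P) = { ')' }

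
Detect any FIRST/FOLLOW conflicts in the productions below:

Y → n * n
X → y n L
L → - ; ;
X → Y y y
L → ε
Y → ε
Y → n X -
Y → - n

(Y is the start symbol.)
Yes. L → '-' ';' ';' with FOLLOW(L) on { '-' }

A FIRST/FOLLOW conflict occurs when a non-terminal N has a nullable alternative N → β (β ⇒* ε) and another alternative N → α with FIRST(α) ∩ FOLLOW(N) ≠ ∅: on such a lookahead the parser cannot decide between expanding α and letting N vanish via β.

Nullable non-terminals: L, Y.

L: nullable alternative(s) L → ε; FOLLOW(L) = { '-' }
  L → - ; ;: FIRST \ {ε} = { '-' } — overlaps FOLLOW(L) on { '-' }: CONFLICT
  L → ε: FIRST \ {ε} = { } — this is the only nullable alternative, skip

Y: nullable alternative(s) Y → ε; FOLLOW(Y) = { $, 'y' }
  Y → n * n: FIRST \ {ε} = { 'n' } — disjoint from FOLLOW(Y)
  Y → ε: FIRST \ {ε} = { } — this is the only nullable alternative, skip
  Y → n X -: FIRST \ {ε} = { 'n' } — disjoint from FOLLOW(Y)
  Y → - n: FIRST \ {ε} = { '-' } — disjoint from FOLLOW(Y)

X has no nullable alternative, so no FIRST/FOLLOW check is needed there.

So the grammar has 1 FIRST/FOLLOW conflict (marked CONFLICT above).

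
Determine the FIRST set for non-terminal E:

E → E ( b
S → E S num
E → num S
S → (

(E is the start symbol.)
{ 'num' }

To compute FIRST(E), examine every production with E on the left-hand side, reading each right-hand side left to right until a non-nullable symbol is reached.

From E → E ( b:
  - E is the symbol being defined: contributes nothing new
    E is not nullable, so stop
From E → num S:
  - num is a terminal: add 'num' and stop

Collecting: FIRST(E) = { 'num' }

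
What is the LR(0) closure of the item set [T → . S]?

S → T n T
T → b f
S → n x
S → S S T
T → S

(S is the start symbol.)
{ [S → . S S T], [S → . T n T], [S → . n x], [T → . S], [T → . b f] }

To compute CLOSURE, for each item [A → α.Bβ] where B is a non-terminal, add [B → .γ] for all productions B → γ; repeat for the newly added items until nothing changes.

Start with: [T → . S]
  [T → . S] has the dot before S: add [S → . T n T], [S → . n x], [S → . S S T]
  [S → . T n T] has the dot before T: add [T → . b f]
No further items can be added.

CLOSURE = { [S → . S S T], [S → . T n T], [S → . n x], [T → . S], [T → . b f] }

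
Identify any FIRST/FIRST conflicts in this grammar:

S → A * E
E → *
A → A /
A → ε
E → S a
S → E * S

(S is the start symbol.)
Yes. S → A '*' E / S → E '*' S on { '*', '/' }; E → '*' / E → S a on { '*' }

A FIRST/FIRST conflict occurs when two productions N → α and N → β for the same non-terminal have FIRST(α) ∩ FIRST(β) ≠ ∅ (with ε ∈ FIRST of a nullable right-hand side, so two nullable alternatives also conflict).

FIRST sets of the non-terminals at (or reachable through a nullable prefix from) the front of some alternative:
  FIRST(A) = { '/', ε }
  FIRST(E) = { '*', '/' }
  FIRST(S) = { '*', '/' }

Productions for S:
  S → A * E: FIRST = { '*', '/' }
  S → E * S: FIRST = { '*', '/' }
Productions for E:
  E → *: FIRST = { '*' }
  E → S a: FIRST = { '*', '/' }
Productions for A:
  A → A /: FIRST = { '/' }
  A → ε: FIRST = { ε }

Conflict for S: S → A * E and S → E * S
  Overlap: { '*', '/' }
Conflict for E: E → * and E → S a
  Overlap: { '*' }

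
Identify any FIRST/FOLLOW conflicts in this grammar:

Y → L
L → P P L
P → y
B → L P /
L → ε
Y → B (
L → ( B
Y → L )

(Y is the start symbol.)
Yes. L → P P L with FOLLOW(L) on { 'y' }

Nullable non-terminals: L, Y.
FIRST sets used below: FIRST(P) = { 'y' }, FIRST(L) = { '(', 'y', ε }, FIRST(B) = { '(', 'y' }

L: nullable alternative(s) L → ε; FOLLOW(L) = { $, ')', 'y' }
  L → P P L: FIRST \ {ε} = { 'y' } — overlaps FOLLOW(L) on { 'y' }: CONFLICT
  L → ε: FIRST \ {ε} = { } — this is the only nullable alternative, skip
  L → ( B: FIRST \ {ε} = { '(' } — disjoint from FOLLOW(L)

Y: nullable alternative(s) Y → L; FOLLOW(Y) = { $ }
  Y → L: FIRST \ {ε} = { '(', 'y' } — this is the only nullable alternative, skip
  Y → B (: FIRST \ {ε} = { '(', 'y' } — disjoint from FOLLOW(Y)
  Y → L ): FIRST \ {ε} = { '(', ')', 'y' } — disjoint from FOLLOW(Y)

B, P have no nullable alternative, so no FIRST/FOLLOW check is needed there.

So the grammar has 1 FIRST/FOLLOW conflict (marked CONFLICT above).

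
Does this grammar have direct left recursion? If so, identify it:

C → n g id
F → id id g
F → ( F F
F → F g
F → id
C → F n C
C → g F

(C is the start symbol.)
Yes, F is left-recursive

C → n g id: starts with n
F → id id g: starts with id
F → ( F F: starts with '('
F → F g: LEFT RECURSIVE (starts with F)
F → id: starts with id
C → F n C: starts with F
C → g F: starts with g

The grammar has direct left recursion on: F.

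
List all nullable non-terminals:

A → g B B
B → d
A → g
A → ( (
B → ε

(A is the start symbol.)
ε-productions: B → ε
So B is immediately nullable.
No further non-terminal can be added: every production for the remaining non-terminals contains a terminal or a non-nullable non-terminal.
Nullable = { 'B' }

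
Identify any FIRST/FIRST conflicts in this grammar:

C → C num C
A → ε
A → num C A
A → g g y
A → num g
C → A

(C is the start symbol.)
A FIRST/FIRST conflict occurs when two productions N → α and N → β for the same non-terminal have FIRST(α) ∩ FIRST(β) ≠ ∅ (with ε ∈ FIRST of a nullable right-hand side, so two nullable alternatives also conflict).

FIRST sets of the non-terminals at (or reachable through a nullable prefix from) the front of some alternative:
  FIRST(C) = { 'g', 'num', ε }
  FIRST(A) = { 'g', 'num', ε }

Productions for C:
  C → C num C: FIRST = { 'g', 'num' }
  C → A: FIRST = { 'g', 'num', ε }
Productions for A:
  A → ε: FIRST = { ε }
  A → num C A: FIRST = { 'num' }
  A → g g y: FIRST = { 'g' }
  A → num g: FIRST = { 'num' }

Conflict for C: C → C num C and C → A
  Overlap: { 'g', 'num' }
Conflict for A: A → num C A and A → num g
  Overlap: { 'num' }

Answer: Yes. C → C num C / C → A on { 'g', 'num' }; A → num C A / A → num g on { 'num' }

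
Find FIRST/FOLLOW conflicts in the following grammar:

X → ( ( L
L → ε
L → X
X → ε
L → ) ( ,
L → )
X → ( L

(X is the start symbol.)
No FIRST/FOLLOW conflicts.

Nullable non-terminals: L, X.
FIRST sets used below: FIRST(X) = { '(', ε }

L: nullable alternative(s) L → ε, L → X; FOLLOW(L) = { $ }
  L → ε: FIRST \ {ε} = { } — disjoint from FOLLOW(L)
  L → X: FIRST \ {ε} = { '(' } — disjoint from FOLLOW(L)
  L → ) ( ,: FIRST \ {ε} = { ')' } — disjoint from FOLLOW(L)
  L → ): FIRST \ {ε} = { ')' } — disjoint from FOLLOW(L)

X: nullable alternative(s) X → ε; FOLLOW(X) = { $ }
  X → ( ( L: FIRST \ {ε} = { '(' } — disjoint from FOLLOW(X)
  X → ε: FIRST \ {ε} = { } — this is the only nullable alternative, skip
  X → ( L: FIRST \ {ε} = { '(' } — disjoint from FOLLOW(X)

No FIRST/FOLLOW conflicts found.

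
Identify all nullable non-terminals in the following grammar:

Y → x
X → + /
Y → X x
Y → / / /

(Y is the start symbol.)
There are no ε-productions, so no non-terminal can derive ε.
No non-terminals are nullable.

Answer: None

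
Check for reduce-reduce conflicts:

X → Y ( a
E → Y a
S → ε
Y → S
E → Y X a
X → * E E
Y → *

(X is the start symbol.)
Yes — I1: [S → .] vs [Y → * .]

A reduce-reduce conflict occurs when an LR(0) state has two complete items [A → α .] and [B → β .] — both call for a reduction, and with no lookahead the parser cannot choose between them.

Augment with X' → X and build the canonical LR(0) collection (I0 = CLOSURE({[X' → . X]}), then GOTO on every symbol after a dot until no new states appear). It has 14 states:
  I0: { [S → .], [X → . * E E], [X → . Y ( a], [X' → . X], [Y → . *], [Y → . S] }  — shift, reduce
  I1: { [E → . Y X a], [E → . Y a], [S → .], [X → * . E E], [Y → * .], [Y → . *], [Y → . S] }  — shift, 2 reduces
  I2: { [Y → S .] }  — reduce
  I3: { [X' → X .] }  — accept
  I4: { [X → Y . ( a] }  — shift
  I5: { [X → Y ( . a] }  — shift
  I6: { [X → Y ( a .] }  — reduce
  I7: { [Y → * .] }  — reduce
  I8: { [E → . Y X a], [E → . Y a], [S → .], [X → * E . E], [Y → . *], [Y → . S] }  — shift, reduce
  I9: { [E → Y . X a], [E → Y . a], [S → .], [X → . * E E], [X → . Y ( a], [Y → . *], [Y → . S] }  — shift, reduce
  I10: { [E → Y X . a] }  — shift
  I11: { [E → Y a .] }  — reduce
  I12: { [E → Y X a .] }  — reduce
  I13: { [X → * E E .] }  — reduce

I1 contains complete items [S → .], [Y → * .] — reduce-reduce conflict.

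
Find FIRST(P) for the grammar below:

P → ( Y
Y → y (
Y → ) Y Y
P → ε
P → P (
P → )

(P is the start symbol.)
From P → ( Y:
  - '(' is a terminal: add '(' and stop
From P → ε:
  - ε-production, so ε ∈ FIRST(P)
From P → P (:
  - P is the symbol being defined: contributes nothing new
    P is nullable, so continue to the next symbol
  - '(' is a terminal: add '(' and stop
From P → ):
  - ')' is a terminal: add ')' and stop

Collecting: FIRST(P) = { '(', ')', ε }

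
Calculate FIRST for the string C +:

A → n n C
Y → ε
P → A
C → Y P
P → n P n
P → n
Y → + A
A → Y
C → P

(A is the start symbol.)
FIRST sets of the non-terminals involved (from the grammar, by fixed-point iteration):
  FIRST(C) = { '+', 'n', ε }

To compute FIRST(C +), process the symbols left to right:
Symbol C is a non-terminal. Add FIRST(C) \ {ε} = { '+', 'n' }
C is nullable (ε ∈ FIRST(C)), continue to the next symbol.
Symbol + is a terminal. Add '+' and stop.
FIRST(C +) = { '+', 'n' }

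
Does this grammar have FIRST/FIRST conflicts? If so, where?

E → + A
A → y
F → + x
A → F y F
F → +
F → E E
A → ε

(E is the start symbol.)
FIRST sets of the non-terminals at (or reachable through a nullable prefix from) the front of some alternative:
  FIRST(F) = { '+' }
  FIRST(E) = { '+' }

Productions for A:
  A → y: FIRST = { 'y' }
  A → F y F: FIRST = { '+' }
  A → ε: FIRST = { ε }
Productions for F:
  F → + x: FIRST = { '+' }
  F → +: FIRST = { '+' }
  F → E E: FIRST = { '+' }
E has only one production, so no FIRST/FIRST conflict is possible there.

Conflict for F: F → + x and F → +
  Overlap: { '+' }
Conflict for F: F → + x and F → E E
  Overlap: { '+' }
Conflict for F: F → + and F → E E
  Overlap: { '+' }

Answer: Yes. F → '+' x / F → '+' on { '+' }; F → '+' x / F → E E on { '+' }; F → '+' / F → E E on { '+' }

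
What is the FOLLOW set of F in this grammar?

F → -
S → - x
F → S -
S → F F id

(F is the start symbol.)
To compute FOLLOW(F), find every occurrence of F on a right-hand side N → α F β: add FIRST(β) \ {ε}, and if β is empty or nullable also add FOLLOW(N). Iterate to a fixed point.

F is the start symbol, so $ ∈ FOLLOW(F).
In S → F F id: F is followed by F id, add FIRST(F id) \ {ε} = { '-' }
In S → F F id: F is followed by id, add FIRST(id) \ {ε} = { 'id' }

Taking the union: FOLLOW(F) = { $, '-', 'id' }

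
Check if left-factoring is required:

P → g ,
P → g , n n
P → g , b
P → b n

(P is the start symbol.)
Left-factoring is needed when two productions for the same non-terminal
share a common prefix on the right-hand side.

Productions for P:
  P → g ,
  P → g , n n
  P → g , b
  P → b n

Found common prefix 'g ,' in productions for P

Answer: Yes, P has productions with common prefix 'g ,'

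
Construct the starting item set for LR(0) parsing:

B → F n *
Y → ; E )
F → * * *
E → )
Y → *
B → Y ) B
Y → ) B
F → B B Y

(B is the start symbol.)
{ [B → . F n *], [B → . Y ) B], [B' → . B], [F → . * * *], [F → . B B Y], [Y → . ) B], [Y → . *], [Y → . ; E )] }

First, augment the grammar with B' → B
I₀ = CLOSURE({ [B' → . B] }):
  [B' → . B] has the dot before B: add [B → . F n *], [B → . Y ) B]
  [B → . F n *] has the dot before F: add [F → . * * *], [F → . B B Y]
  [B → . Y ) B] has the dot before Y: add [Y → . ; E )], [Y → . *], [Y → . ) B]
No further items can be added.

I₀ = { [B → . F n *], [B → . Y ) B], [B' → . B], [F → . * * *], [F → . B B Y], [Y → . ) B], [Y → . *], [Y → . ; E )] }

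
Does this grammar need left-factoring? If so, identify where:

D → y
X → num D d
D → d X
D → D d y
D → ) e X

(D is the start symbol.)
No, left-factoring is not needed

Left-factoring is needed when two productions for the same non-terminal
share a common prefix on the right-hand side.

Productions for D:
  D → y
  D → d X
  D → D d y
  D → ) e X

No common prefixes found.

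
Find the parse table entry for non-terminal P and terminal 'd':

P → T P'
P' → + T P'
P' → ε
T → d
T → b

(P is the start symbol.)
P → T P'

To find M[P, 'd'], we find productions for P where 'd' is in the predict set (PREDICT(N → α) = (FIRST(α) \ {ε}) ∪ (FOLLOW(N) if α ⇒* ε)).

Relevant sets:
  FIRST(T) = { 'b', 'd' }

P → T P': PREDICT = { 'b', 'd' }
  'd' is in predict set, so this production goes in M[P, 'd']

M[P, 'd'] = P → T P'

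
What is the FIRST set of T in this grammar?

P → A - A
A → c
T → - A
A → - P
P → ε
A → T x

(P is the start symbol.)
From T → - A:
  - '-' is a terminal: add '-' and stop

Collecting: FIRST(T) = { '-' }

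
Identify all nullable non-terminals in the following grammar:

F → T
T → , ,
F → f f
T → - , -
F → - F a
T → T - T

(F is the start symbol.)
None

There are no ε-productions, so no non-terminal can derive ε.
No non-terminals are nullable.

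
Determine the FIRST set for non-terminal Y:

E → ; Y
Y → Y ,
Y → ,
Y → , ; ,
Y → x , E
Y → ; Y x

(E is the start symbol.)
To compute FIRST(Y), examine every production with Y on the left-hand side, reading each right-hand side left to right until a non-nullable symbol is reached.

From Y → Y ,:
  - Y is the symbol being defined: contributes nothing new
    Y is not nullable, so stop
From Y → ,:
  - ',' is a terminal: add ',' and stop
From Y → , ; ,:
  - ',' is a terminal: add ',' and stop
From Y → x , E:
  - x is a terminal: add 'x' and stop
From Y → ; Y x:
  - ';' is a terminal: add ';' and stop

Collecting: FIRST(Y) = { ',', ';', 'x' }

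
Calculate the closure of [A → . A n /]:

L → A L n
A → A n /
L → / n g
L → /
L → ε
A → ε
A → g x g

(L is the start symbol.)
To compute CLOSURE, for each item [A → α.Bβ] where B is a non-terminal, add [B → .γ] for all productions B → γ; repeat for the newly added items until nothing changes.

Start with: [A → . A n /]
  [A → . A n /] has the dot before A: add [A → .], [A → . g x g]
No further items can be added.

CLOSURE = { [A → . A n /], [A → . g x g], [A → .] }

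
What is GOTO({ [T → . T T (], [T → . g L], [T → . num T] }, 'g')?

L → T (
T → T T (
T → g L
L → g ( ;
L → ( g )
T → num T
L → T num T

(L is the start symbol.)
GOTO(I, 'g') = CLOSURE({ [A → αX.β] : [A → α.Xβ] ∈ I, X = 'g' })

Items with dot before 'g', with the dot advanced:
  [T → . g L] → [T → g . L]
Closure of the advanced items:
  [T → g . L] has the dot before L: add [L → . T (], [L → . g ( ;], [L → . ( g )], [L → . T num T]
  [L → . T (] has the dot before T: add [T → . T T (], [T → . g L], [T → . num T]

GOTO = { [L → . ( g )], [L → . T (], [L → . T num T], [L → . g ( ;], [T → . T T (], [T → . g L], [T → . num T], [T → g . L] }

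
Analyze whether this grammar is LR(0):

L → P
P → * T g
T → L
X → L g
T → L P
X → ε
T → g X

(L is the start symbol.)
Augment with L' → L and build the canonical LR(0) collection (I0 = CLOSURE({[L' → . L]}), then GOTO on every symbol after a dot until no new states appear). It has 12 states:
  I0: { [L → . P], [L' → . L], [P → . * T g] }  — shift
  I1: { [L → . P], [P → * . T g], [P → . * T g], [T → . L P], [T → . L], [T → . g X] }  — shift
  I2: { [L' → L .] }  — accept
  I3: { [L → P .] }  — reduce
  I4: { [P → . * T g], [T → L . P], [T → L .] }  — shift, reduce
  I5: { [P → * T . g] }  — shift
  I6: { [L → . P], [P → . * T g], [T → g . X], [X → . L g], [X → .] }  — shift, reduce
  I7: { [X → L . g] }  — shift
  I8: { [T → g X .] }  — reduce
  I9: { [X → L g .] }  — reduce
  I10: { [P → * T g .] }  — reduce
  I11: { [T → L P .] }  — reduce

Conflict in state I4:
  Shift-reduce conflict between [T → L .] and [P → . * T g]
So the grammar is NOT LR(0).

Answer: No. Shift-reduce conflict between [T → L .] and [P → . * T g]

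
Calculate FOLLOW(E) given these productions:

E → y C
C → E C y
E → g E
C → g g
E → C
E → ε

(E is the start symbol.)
{ $, 'g', 'y' }

E is the start symbol, so $ ∈ FOLLOW(E).
In C → E C y: E is followed by C y, add FIRST(C y) \ {ε} = { 'g', 'y' }
In E → g E: E is at the end; this adds FOLLOW(E) to itself — nothing new

Taking the union: FOLLOW(E) = { $, 'g', 'y' }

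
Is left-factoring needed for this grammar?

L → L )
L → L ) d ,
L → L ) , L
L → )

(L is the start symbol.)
Yes, L has productions with common prefix 'L )'

Left-factoring is needed when two productions for the same non-terminal
share a common prefix on the right-hand side.

Productions for L:
  L → L )
  L → L ) d ,
  L → L ) , L
  L → )

Found common prefix 'L )' in productions for L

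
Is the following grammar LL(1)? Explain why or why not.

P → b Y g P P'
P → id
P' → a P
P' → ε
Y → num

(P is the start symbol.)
No. Predict set conflict for P': { 'a' }

Relevant sets:
  FOLLOW(P') = { $, 'a' }

For P:
  PREDICT(P → b Y g P P') = { 'b' }
  PREDICT(P → id) = { 'id' }
For P':
  PREDICT(P' → a P) = { 'a' }
  PREDICT(P' → ε) = { $, 'a' }
Y has a single production, so nothing to check there.

Conflict found: Predict set conflict for P': { 'a' }
The grammar is NOT LL(1).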